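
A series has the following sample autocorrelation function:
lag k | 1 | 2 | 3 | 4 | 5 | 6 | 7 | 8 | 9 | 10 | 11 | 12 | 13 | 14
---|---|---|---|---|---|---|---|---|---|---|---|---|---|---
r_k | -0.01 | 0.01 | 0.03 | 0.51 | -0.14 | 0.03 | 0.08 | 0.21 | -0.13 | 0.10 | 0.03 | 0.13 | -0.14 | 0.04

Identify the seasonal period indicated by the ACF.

4

The largest autocorrelation is r_4 = 0.51, with a weaker echo at lag 8 (0.21); the remaining lags stay at or below 0.13.
The dominant spike at lag 4 indicates a seasonal period of 4.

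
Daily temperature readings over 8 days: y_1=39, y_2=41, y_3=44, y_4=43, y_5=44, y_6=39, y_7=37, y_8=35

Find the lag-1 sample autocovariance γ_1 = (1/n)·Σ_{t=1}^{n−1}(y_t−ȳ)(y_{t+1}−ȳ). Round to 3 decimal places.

Mean ȳ = (39 + 41 + 44 + 43 + 44 + 39 + 37 + 35)/8 = 40.2500
Deviations: -1.2500, 0.7500, 3.7500, 2.7500, 3.7500, -1.2500, -3.2500, -5.2500
Σ_{t=1}^{7}(y_t−ȳ)(y_{t+1}−ȳ) = 38.9375
γ_1 = 38.9375 / 8 = 4.867

4.867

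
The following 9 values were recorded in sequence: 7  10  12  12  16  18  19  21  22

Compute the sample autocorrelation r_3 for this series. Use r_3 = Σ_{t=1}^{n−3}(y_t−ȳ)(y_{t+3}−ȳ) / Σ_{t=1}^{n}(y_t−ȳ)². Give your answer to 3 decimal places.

Mean ȳ = (7 + 10 + 12 + 12 + 16 + 18 + 19 + 21 + 22)/9 = 15.2222
Numerator Σ_{t=1}^{6}(y_t−ȳ)(y_{t+3}−ȳ) = 24.6296
Denominator Σ(y_t−ȳ)² = 217.5556
r_3 = 24.6296 / 217.5556 = 0.113

0.113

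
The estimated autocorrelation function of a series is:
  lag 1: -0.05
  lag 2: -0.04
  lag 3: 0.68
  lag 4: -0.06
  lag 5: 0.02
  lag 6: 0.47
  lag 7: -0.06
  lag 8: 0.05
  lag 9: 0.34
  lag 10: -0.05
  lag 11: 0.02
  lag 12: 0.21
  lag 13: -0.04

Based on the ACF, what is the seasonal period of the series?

The largest autocorrelation is r_3 = 0.68, with weaker echoes at lags 6 (0.47), 9 (0.34) and 12 (0.21); the remaining lags stay at or below 0.05.
The dominant spike at lag 3 indicates a seasonal period of 3.

3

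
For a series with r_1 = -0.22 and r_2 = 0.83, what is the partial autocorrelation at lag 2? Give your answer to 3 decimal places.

0.821

φ_{22} = (r_2 − r_1²) / (1 − r_1²)
r_1² = (-0.22)² = 0.0484
Numerator = 0.83 − 0.0484 = 0.7816; denominator = 1 − 0.0484 = 0.9516
φ_{22} = 0.7816 / 0.9516 = 0.821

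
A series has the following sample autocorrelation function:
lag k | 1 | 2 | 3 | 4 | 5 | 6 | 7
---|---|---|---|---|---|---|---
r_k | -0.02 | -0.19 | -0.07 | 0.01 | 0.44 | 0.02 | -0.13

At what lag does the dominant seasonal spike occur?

5

The largest autocorrelation is r_5 = 0.44; the remaining lags stay at or below 0.02.
The dominant spike at lag 5 indicates a seasonal period of 5.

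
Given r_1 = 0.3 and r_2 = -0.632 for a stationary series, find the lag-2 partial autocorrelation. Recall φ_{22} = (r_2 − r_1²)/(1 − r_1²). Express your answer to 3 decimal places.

φ_{22} = (r_2 − r_1²) / (1 − r_1²)
r_1² = (0.3)² = 0.09
Numerator = -0.632 − 0.0900 = -0.7220; denominator = 1 − 0.0900 = 0.9100
φ_{22} = -0.7220 / 0.9100 = -0.793

-0.793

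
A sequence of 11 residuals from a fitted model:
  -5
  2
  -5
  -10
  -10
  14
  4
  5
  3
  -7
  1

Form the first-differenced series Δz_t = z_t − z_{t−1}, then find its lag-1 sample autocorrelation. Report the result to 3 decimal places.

First differences Δz: 7, -7, -5, 0, 24, -10, 1, -2, -10, 8
Mean of differences = 0.6000
Numerator Σ(Δz_t−Δz̄)(Δz_{t+1}−Δz̄) = -320.9600
Denominator Σ(Δz_t−Δz̄)² = 964.4000
r_1(Δz) = -320.9600 / 964.4000 = -0.333

-0.333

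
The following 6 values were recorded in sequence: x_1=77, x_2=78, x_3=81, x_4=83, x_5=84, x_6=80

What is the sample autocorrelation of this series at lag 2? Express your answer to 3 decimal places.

-0.200

Mean x̄ = (77 + 78 + 81 + 83 + 84 + 80)/6 = 80.5000
Deviations from mean: -3.5000, -2.5000, 0.5000, 2.5000, 3.5000, -0.5000
Σ(x_t−x̄)(x_{t+2}−x̄) = (-1.7500) + (-6.2500) + (1.7500) + (-1.2500) = -7.5000
Denominator Σ(x_t−x̄)² = 37.5000
r_2 = -7.5000 / 37.5000 = -0.200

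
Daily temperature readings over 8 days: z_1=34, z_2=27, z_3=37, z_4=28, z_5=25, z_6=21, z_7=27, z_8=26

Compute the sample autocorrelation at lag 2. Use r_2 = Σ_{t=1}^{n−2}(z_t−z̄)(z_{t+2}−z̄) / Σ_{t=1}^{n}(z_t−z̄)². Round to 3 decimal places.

Mean z̄ = (34 + 27 + 37 + 28 + 25 + 21 + 27 + 26)/8 = 28.1250
Deviations from mean: 5.8750, -1.1250, 8.8750, -0.1250, -3.1250, -7.1250, -1.1250, -2.1250
Σ(z_t−z̄)(z_{t+2}−z̄) = (52.1406) + (0.1406) + (-27.7344) + (0.8906) + (3.5156) + (15.1406) = 44.0938
Denominator Σ(z_t−z̄)² = 180.8750
r_2 = 44.0938 / 180.8750 = 0.244

0.244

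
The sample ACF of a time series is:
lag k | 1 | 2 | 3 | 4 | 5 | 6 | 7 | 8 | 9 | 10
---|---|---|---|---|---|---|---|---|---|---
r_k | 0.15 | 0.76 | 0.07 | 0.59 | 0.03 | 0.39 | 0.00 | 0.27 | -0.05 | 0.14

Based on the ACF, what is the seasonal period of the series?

2

The largest autocorrelation is r_2 = 0.76, with weaker echoes at lags 4 (0.59), 6 (0.39) and 8 (0.27); the remaining lags stay at or below 0.15.
The dominant spike at lag 2 indicates a seasonal period of 2.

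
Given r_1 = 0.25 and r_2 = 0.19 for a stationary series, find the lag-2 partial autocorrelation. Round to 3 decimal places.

φ_{22} = (r_2 − r_1²) / (1 − r_1²)
r_1² = (0.25)² = 0.0625
Numerator = 0.19 − 0.0625 = 0.1275; denominator = 1 − 0.0625 = 0.9375
φ_{22} = 0.1275 / 0.9375 = 0.136

0.136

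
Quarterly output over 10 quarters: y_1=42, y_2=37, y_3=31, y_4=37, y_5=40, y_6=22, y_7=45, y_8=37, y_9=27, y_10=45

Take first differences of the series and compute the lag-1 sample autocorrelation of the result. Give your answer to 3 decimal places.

First differences Δy: -5, -6, 6, 3, -18, 23, -8, -10, 18
Mean of differences = 0.3333
Numerator Σ(Δy_t−Δȳ)(Δy_{t+1}−Δȳ) = -736.7778
Denominator Σ(Δy_t−Δȳ)² = 1446.0000
r_1(Δy) = -736.7778 / 1446.0000 = -0.510

-0.510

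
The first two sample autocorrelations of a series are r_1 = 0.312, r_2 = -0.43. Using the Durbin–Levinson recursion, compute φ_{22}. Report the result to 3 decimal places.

φ_{22} = (r_2 − r_1²) / (1 − r_1²)
r_1² = (0.312)² = 0.097344
Numerator = -0.43 − 0.0973 = -0.5273; denominator = 1 − 0.0973 = 0.9027
φ_{22} = -0.5273 / 0.9027 = -0.584

-0.584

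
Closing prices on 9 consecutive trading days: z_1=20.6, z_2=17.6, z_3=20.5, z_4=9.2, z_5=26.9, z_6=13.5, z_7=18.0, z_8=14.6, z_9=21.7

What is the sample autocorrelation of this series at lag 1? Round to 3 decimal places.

-0.718

Mean z̄ = (20.6 + 17.6 + 20.5 + 9.2 + 26.9 + 13.5 + 18.0 + 14.6 + 21.7)/9 = 18.0667
Numerator Σ_{t=1}^{8}(z_t−z̄)(z_{t+1}−z̄) = -154.6144
Denominator Σ(z_t−z̄)² = 215.2800
r_1 = -154.6144 / 215.2800 = -0.718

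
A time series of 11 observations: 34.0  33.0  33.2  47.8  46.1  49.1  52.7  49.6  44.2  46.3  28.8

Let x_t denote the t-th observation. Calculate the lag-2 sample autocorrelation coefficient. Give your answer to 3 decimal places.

0.203

Mean x̄ = (34.0 + 33.0 + 33.2 + 47.8 + 46.1 + 49.1 + 52.7 + 49.6 + 44.2 + 46.3 + 28.8)/11 = 42.2545
Numerator Σ_{t=1}^{9}(x_t−x̄)(x_{t+2}−x̄) = 140.8750
Denominator Σ(x_t−x̄)² = 692.4073
r_2 = 140.8750 / 692.4073 = 0.203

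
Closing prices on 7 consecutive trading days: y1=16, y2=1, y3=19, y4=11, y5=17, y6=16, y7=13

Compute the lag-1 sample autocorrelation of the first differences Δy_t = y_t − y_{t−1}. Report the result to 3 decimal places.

First differences Δy: -15, 18, -8, 6, -1, -3
Mean of differences = -0.5000
Numerator Σ(Δy_t−Δȳ)(Δy_{t+1}−Δȳ) = -457.7500
Denominator Σ(Δy_t−Δȳ)² = 657.5000
r_1(Δy) = -457.7500 / 657.5000 = -0.696

-0.696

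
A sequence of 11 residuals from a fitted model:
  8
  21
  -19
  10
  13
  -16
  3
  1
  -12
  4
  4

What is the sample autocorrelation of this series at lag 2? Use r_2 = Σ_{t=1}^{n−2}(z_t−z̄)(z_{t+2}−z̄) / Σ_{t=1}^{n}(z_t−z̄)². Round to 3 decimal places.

Mean z̄ = (8 + 21 − 19 + 10 + 13 − 16 + 3 + 1 − 12 + 4 + 4)/11 = 1.5455
Numerator Σ_{t=1}^{9}(z_t−z̄)(z_{t+2}−z̄) = -379.8678
Denominator Σ(z_t−z̄)² = 1550.7273
r_2 = -379.8678 / 1550.7273 = -0.245

-0.245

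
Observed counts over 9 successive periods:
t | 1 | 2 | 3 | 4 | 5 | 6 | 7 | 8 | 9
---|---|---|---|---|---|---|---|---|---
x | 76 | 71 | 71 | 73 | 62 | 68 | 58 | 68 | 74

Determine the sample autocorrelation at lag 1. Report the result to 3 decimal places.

0.081

Mean x̄ = (76 + 71 + 71 + 73 + 62 + 68 + 58 + 68 + 74)/9 = 69.0000
Numerator Σ_{t=1}^{8}(x_t−x̄)(x_{t+1}−x̄) = 22.0000
Denominator Σ(x_t−x̄)² = 270.0000
r_1 = 22.0000 / 270.0000 = 0.081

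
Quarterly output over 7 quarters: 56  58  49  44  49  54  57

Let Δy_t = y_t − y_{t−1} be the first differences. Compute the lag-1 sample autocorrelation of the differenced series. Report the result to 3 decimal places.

0.253

First differences Δy: 2, -9, -5, 5, 5, 3
Mean of differences = 0.1667
Numerator Σ(Δy_t−Δȳ)(Δy_{t+1}−Δȳ) = 42.6389
Denominator Σ(Δy_t−Δȳ)² = 168.8333
r_1(Δy) = 42.6389 / 168.8333 = 0.253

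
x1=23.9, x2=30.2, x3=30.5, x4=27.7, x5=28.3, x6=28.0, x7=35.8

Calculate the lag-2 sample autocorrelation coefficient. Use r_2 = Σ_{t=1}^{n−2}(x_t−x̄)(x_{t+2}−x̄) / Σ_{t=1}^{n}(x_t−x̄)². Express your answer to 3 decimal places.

Mean x̄ = (23.9 + 30.2 + 30.5 + 27.7 + 28.3 + 28.0 + 35.8)/7 = 29.2000
Σ(x_t−x̄)(x_{t+2}−x̄) = (-6.8900) + (-1.5000) + (-1.1700) + (1.8000) + (-5.9400) = -13.7000
Denominator Σ(x_t−x̄)² = 78.8400
r_2 = -13.7000 / 78.8400 = -0.174

-0.174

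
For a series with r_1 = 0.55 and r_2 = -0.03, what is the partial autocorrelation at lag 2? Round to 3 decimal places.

-0.477

φ_{22} = (r_2 − r_1²) / (1 − r_1²)
r_1² = (0.55)² = 0.3025
Numerator = -0.03 − 0.3025 = -0.3325; denominator = 1 − 0.3025 = 0.6975
φ_{22} = -0.3325 / 0.6975 = -0.477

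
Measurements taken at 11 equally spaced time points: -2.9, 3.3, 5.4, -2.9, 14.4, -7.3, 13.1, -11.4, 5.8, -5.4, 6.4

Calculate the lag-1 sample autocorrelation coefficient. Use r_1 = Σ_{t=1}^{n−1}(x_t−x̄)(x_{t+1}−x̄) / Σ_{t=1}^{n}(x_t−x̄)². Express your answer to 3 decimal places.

-0.809

Mean x̄ = (-2.9 + 3.3 + 5.4 − 2.9 + 14.4 − 7.3 + 13.1 − 11.4 + 5.8 − 5.4 + 6.4)/11 = 1.6818
Numerator Σ_{t=1}^{10}(x_t−x̄)(x_{t+1}−x̄) = -559.3158
Denominator Σ(x_t−x̄)² = 691.7364
r_1 = -559.3158 / 691.7364 = -0.809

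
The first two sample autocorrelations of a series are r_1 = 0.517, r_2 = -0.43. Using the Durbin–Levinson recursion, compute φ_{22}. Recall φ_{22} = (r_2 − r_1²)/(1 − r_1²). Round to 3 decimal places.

-0.952

φ_{22} = (r_2 − r_1²) / (1 − r_1²)
r_1² = (0.517)² = 0.267289
Numerator = -0.43 − 0.2673 = -0.6973; denominator = 1 − 0.2673 = 0.7327
φ_{22} = -0.6973 / 0.7327 = -0.952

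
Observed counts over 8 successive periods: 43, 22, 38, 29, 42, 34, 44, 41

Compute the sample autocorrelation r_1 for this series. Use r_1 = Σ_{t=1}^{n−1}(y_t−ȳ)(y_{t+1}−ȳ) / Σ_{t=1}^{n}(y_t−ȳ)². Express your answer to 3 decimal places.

Mean ȳ = (43 + 22 + 38 + 29 + 42 + 34 + 44 + 41)/8 = 36.6250
Deviations from mean: 6.3750, -14.6250, 1.3750, -7.6250, 5.3750, -2.6250, 7.3750, 4.3750
Σ(y_t−ȳ)(y_{t+1}−ȳ) = (-93.2344) + (-20.1094) + (-10.4844) + (-40.9844) + (-14.1094) + (-19.3594) + (32.2656) = -166.0156
Denominator Σ(y_t−ȳ)² = 423.8750
r_1 = -166.0156 / 423.8750 = -0.392

-0.392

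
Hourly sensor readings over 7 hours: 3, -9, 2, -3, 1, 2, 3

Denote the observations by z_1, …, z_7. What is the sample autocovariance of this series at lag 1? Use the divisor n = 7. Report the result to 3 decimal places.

-6.717

Mean z̄ = (3 − 9 + 2 − 3 + 1 + 2 + 3)/7 = -0.1429
Deviations: 3.1429, -8.8571, 2.1429, -2.8571, 1.1429, 2.1429, 3.1429
Σ_{t=1}^{6}(z_t−z̄)(z_{t+1}−z̄) = -47.0204
γ_1 = -47.0204 / 7 = -6.717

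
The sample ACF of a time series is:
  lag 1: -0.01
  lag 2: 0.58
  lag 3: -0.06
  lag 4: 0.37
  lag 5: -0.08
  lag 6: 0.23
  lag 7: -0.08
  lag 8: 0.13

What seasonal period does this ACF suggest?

2

The largest autocorrelation is r_2 = 0.58, with weaker echoes at lags 4 (0.37) and 6 (0.23); the remaining lags stay at or below 0.13.
The dominant spike at lag 2 indicates a seasonal period of 2.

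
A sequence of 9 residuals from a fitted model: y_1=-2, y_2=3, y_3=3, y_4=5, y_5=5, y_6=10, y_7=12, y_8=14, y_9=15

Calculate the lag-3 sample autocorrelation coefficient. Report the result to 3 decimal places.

Mean ȳ = (-2 + 3 + 3 + 5 + 5 + 10 + 12 + 14 + 15)/9 = 7.2222
Σ(y_t−ȳ)(y_{t+3}−ȳ) = (20.4938) + (9.3827) + (-11.7284) + (-10.6173) + (-15.0617) + (21.6049) = 14.0741
Denominator Σ(y_t−ȳ)² = 267.5556
r_3 = 14.0741 / 267.5556 = 0.053

0.053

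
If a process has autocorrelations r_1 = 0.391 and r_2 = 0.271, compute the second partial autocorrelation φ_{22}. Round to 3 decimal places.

φ_{22} = (r_2 − r_1²) / (1 − r_1²)
r_1² = (0.391)² = 0.152881
Numerator = 0.271 − 0.1529 = 0.1181; denominator = 1 − 0.1529 = 0.8471
φ_{22} = 0.1181 / 0.8471 = 0.139

0.139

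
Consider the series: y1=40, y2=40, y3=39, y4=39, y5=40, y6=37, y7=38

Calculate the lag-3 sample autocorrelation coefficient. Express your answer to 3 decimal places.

Mean ȳ = (40 + 40 + 39 + 39 + 40 + 37 + 38)/7 = 39.0000
Deviations from mean: 1.0000, 1.0000, 0.0000, 0.0000, 1.0000, -2.0000, -1.0000
Numerator Σ_{t=1}^{4}(y_t−ȳ)(y_{t+3}−ȳ) = 1.0000
Denominator Σ(y_t−ȳ)² = 8.0000
r_3 = 1.0000 / 8.0000 = 0.125

0.125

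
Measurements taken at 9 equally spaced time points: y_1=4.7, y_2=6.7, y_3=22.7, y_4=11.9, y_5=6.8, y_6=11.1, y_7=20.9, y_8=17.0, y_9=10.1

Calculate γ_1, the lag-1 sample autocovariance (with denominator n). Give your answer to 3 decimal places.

Mean ȳ = (4.7 + 6.7 + 22.7 + 11.9 + 6.8 + 11.1 + 20.9 + 17.0 + 10.1)/9 = 12.4333
Σ_{t=1}^{8}(y_t−ȳ)(y_{t+1}−ȳ) = 7.2356
γ_1 = 7.2356 / 9 = 0.804

0.804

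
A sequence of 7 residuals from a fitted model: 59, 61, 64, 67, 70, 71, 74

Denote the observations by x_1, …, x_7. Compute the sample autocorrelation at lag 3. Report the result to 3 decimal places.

-0.168

Mean x̄ = (59 + 61 + 64 + 67 + 70 + 71 + 74)/7 = 66.5714
Deviations from mean: -7.5714, -5.5714, -2.5714, 0.4286, 3.4286, 4.4286, 7.4286
Σ(x_t−x̄)(x_{t+3}−x̄) = (-3.2449) + (-19.1020) + (-11.3878) + (3.1837) = -30.5510
Denominator Σ(x_t−x̄)² = 181.7143
r_3 = -30.5510 / 181.7143 = -0.168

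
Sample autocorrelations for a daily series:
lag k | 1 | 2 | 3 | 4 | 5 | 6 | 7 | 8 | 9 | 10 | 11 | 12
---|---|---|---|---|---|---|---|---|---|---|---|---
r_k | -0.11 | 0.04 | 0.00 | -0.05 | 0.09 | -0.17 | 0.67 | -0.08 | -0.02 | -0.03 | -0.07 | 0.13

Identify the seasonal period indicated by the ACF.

The largest autocorrelation is r_7 = 0.67; the remaining lags stay at or below 0.13.
The dominant spike at lag 7 indicates a seasonal period of 7.

7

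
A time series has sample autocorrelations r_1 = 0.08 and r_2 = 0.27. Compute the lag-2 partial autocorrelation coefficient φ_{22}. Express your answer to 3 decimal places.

0.265

φ_{22} = (r_2 − r_1²) / (1 − r_1²)
r_1² = (0.08)² = 0.0064
Numerator = 0.27 − 0.0064 = 0.2636; denominator = 1 − 0.0064 = 0.9936
φ_{22} = 0.2636 / 0.9936 = 0.265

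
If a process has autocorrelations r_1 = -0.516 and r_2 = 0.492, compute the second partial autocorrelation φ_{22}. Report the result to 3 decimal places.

0.308

φ_{22} = (r_2 − r_1²) / (1 − r_1²)
r_1² = (-0.516)² = 0.266256
Numerator = 0.492 − 0.2663 = 0.2257; denominator = 1 − 0.2663 = 0.7337
φ_{22} = 0.2257 / 0.7337 = 0.308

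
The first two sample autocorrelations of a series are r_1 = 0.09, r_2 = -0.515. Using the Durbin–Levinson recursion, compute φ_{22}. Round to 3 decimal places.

φ_{22} = (r_2 − r_1²) / (1 − r_1²)
r_1² = (0.09)² = 0.0081
Numerator = -0.515 − 0.0081 = -0.5231; denominator = 1 − 0.0081 = 0.9919
φ_{22} = -0.5231 / 0.9919 = -0.527

-0.527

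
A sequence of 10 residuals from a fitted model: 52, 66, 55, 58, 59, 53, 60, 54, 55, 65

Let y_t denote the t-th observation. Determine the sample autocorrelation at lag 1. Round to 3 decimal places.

Mean ȳ = (52 + 66 + 55 + 58 + 59 + 53 + 60 + 54 + 55 + 65)/10 = 57.7000
Numerator Σ_{t=1}^{9}(y_t−ȳ)(y_{t+1}−ȳ) = -105.2900
Denominator Σ(y_t−ȳ)² = 212.1000
r_1 = -105.2900 / 212.1000 = -0.496

-0.496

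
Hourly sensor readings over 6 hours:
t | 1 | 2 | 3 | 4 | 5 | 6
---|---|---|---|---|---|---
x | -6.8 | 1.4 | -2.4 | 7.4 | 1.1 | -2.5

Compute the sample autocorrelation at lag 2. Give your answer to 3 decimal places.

Mean x̄ = (-6.8 + 1.4 − 2.4 + 7.4 + 1.1 − 2.5)/6 = -0.3000
Numerator Σ_{t=1}^{4}(x_t−x̄)(x_{t+2}−x̄) = 6.8600
Denominator Σ(x_t−x̄)² = 115.6400
r_2 = 6.8600 / 115.6400 = 0.059

0.059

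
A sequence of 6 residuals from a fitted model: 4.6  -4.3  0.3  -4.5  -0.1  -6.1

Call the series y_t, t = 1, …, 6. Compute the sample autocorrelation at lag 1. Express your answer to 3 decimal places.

Mean ȳ = (4.6 − 4.3 + 0.3 − 4.5 − 0.1 − 6.1)/6 = -1.6833
Deviations from mean: 6.2833, -2.6167, 1.9833, -2.8167, 1.5833, -4.4167
Numerator Σ_{t=1}^{5}(y_t−ȳ)(y_{t+1}−ȳ) = -38.6703
Denominator Σ(y_t−ȳ)² = 80.2083
r_1 = -38.6703 / 80.2083 = -0.482

-0.482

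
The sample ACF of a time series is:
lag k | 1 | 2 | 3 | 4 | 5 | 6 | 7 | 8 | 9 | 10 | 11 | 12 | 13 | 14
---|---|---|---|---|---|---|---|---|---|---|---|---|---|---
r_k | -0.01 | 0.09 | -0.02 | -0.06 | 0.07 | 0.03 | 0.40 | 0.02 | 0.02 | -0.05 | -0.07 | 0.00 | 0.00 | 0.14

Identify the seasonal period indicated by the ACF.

The largest autocorrelation is r_7 = 0.40; the remaining lags stay at or below 0.14.
The dominant spike at lag 7 indicates a seasonal period of 7.

7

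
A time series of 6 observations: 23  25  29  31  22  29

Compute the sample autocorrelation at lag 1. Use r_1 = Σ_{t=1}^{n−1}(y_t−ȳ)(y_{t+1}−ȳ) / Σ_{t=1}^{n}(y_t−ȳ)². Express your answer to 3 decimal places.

Mean ȳ = (23 + 25 + 29 + 31 + 22 + 29)/6 = 26.5000
Deviations from mean: -3.5000, -1.5000, 2.5000, 4.5000, -4.5000, 2.5000
Σ(y_t−ȳ)(y_{t+1}−ȳ) = (5.2500) + (-3.7500) + (11.2500) + (-20.2500) + (-11.2500) = -18.7500
Denominator Σ(y_t−ȳ)² = 67.5000
r_1 = -18.7500 / 67.5000 = -0.278

-0.278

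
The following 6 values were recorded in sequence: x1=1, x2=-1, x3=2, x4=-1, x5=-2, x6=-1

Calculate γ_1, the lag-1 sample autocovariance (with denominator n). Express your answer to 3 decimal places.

Mean x̄ = (1 − 1 + 2 − 1 − 2 − 1)/6 = -0.3333
Deviations: 1.3333, -0.6667, 2.3333, -0.6667, -1.6667, -0.6667
Σ_{t=1}^{5}(x_t−x̄)(x_{t+1}−x̄) = -1.7778
γ_1 = -1.7778 / 6 = -0.296

-0.296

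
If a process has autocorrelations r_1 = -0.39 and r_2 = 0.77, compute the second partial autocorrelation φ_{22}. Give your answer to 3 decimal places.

0.729

φ_{22} = (r_2 − r_1²) / (1 − r_1²)
r_1² = (-0.39)² = 0.1521
Numerator = 0.77 − 0.1521 = 0.6179; denominator = 1 − 0.1521 = 0.8479
φ_{22} = 0.6179 / 0.8479 = 0.729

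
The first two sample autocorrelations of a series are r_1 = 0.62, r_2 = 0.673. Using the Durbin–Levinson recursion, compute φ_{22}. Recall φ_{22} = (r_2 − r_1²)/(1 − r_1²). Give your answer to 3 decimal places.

0.469

φ_{22} = (r_2 − r_1²) / (1 − r_1²)
r_1² = (0.62)² = 0.3844
Numerator = 0.673 − 0.3844 = 0.2886; denominator = 1 − 0.3844 = 0.6156
φ_{22} = 0.2886 / 0.6156 = 0.469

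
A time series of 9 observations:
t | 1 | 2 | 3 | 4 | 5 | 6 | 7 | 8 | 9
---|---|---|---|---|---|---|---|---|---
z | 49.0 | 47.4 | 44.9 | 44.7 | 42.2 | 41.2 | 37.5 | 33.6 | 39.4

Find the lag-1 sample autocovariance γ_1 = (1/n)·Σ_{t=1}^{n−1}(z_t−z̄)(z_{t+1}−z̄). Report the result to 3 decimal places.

13.933

Mean z̄ = (49.0 + 47.4 + 44.9 + 44.7 + 42.2 + 41.2 + 37.5 + 33.6 + 39.4)/9 = 42.2111
Σ_{t=1}^{8}(z_t−z̄)(z_{t+1}−z̄) = 125.3932
γ_1 = 125.3932 / 9 = 13.933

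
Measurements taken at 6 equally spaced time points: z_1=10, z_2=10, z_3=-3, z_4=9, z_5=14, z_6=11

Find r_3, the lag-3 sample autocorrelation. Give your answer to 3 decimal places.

Mean z̄ = (10 + 10 − 3 + 9 + 14 + 11)/6 = 8.5000
Deviations from mean: 1.5000, 1.5000, -11.5000, 0.5000, 5.5000, 2.5000
Σ(z_t−z̄)(z_{t+3}−z̄) = (0.7500) + (8.2500) + (-28.7500) = -19.7500
Denominator Σ(z_t−z̄)² = 173.5000
r_3 = -19.7500 / 173.5000 = -0.114

-0.114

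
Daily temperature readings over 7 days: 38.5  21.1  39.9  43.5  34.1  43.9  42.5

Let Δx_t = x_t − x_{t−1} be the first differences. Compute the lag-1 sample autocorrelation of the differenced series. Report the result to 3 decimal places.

First differences Δx: -17.4, 18.8, 3.6, -9.4, 9.8, -1.4
Mean of differences = 0.6667
Numerator Σ(Δx_t−Δx̄)(Δx_{t+1}−Δx̄) = -414.7644
Denominator Σ(Δx_t−Δx̄)² = 852.8533
r_1(Δx) = -414.7644 / 852.8533 = -0.486

-0.486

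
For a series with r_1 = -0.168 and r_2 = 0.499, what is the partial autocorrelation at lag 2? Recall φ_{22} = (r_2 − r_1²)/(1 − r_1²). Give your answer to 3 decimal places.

φ_{22} = (r_2 − r_1²) / (1 − r_1²)
r_1² = (-0.168)² = 0.028224
Numerator = 0.499 − 0.0282 = 0.4708; denominator = 1 − 0.0282 = 0.9718
φ_{22} = 0.4708 / 0.9718 = 0.484

0.484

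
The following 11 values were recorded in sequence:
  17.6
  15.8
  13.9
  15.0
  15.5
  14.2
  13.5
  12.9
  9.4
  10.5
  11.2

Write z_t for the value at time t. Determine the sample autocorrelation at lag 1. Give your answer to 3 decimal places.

Mean z̄ = (17.6 + 15.8 + 13.9 + 15.0 + 15.5 + 14.2 + 13.5 + 12.9 + 9.4 + 10.5 + 11.2)/11 = 13.5909
Numerator Σ_{t=1}^{10}(z_t−z̄)(z_{t+1}−z̄) = 37.0745
Denominator Σ(z_t−z̄)² = 60.3691
r_1 = 37.0745 / 60.3691 = 0.614

0.614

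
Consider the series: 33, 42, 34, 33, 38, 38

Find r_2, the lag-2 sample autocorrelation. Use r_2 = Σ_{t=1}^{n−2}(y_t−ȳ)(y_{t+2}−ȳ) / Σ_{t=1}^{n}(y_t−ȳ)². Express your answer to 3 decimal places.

Mean ȳ = (33 + 42 + 34 + 33 + 38 + 38)/6 = 36.3333
Deviations from mean: -3.3333, 5.6667, -2.3333, -3.3333, 1.6667, 1.6667
Σ(y_t−ȳ)(y_{t+2}−ȳ) = (7.7778) + (-18.8889) + (-3.8889) + (-5.5556) = -20.5556
Denominator Σ(y_t−ȳ)² = 65.3333
r_2 = -20.5556 / 65.3333 = -0.315

-0.315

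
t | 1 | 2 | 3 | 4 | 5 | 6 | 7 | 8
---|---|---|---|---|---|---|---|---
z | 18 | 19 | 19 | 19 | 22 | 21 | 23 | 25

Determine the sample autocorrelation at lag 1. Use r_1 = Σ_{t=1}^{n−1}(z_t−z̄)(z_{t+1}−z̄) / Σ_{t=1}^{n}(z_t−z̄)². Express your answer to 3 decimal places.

0.462

Mean z̄ = (18 + 19 + 19 + 19 + 22 + 21 + 23 + 25)/8 = 20.7500
Deviations from mean: -2.7500, -1.7500, -1.7500, -1.7500, 1.2500, 0.2500, 2.2500, 4.2500
Σ(z_t−z̄)(z_{t+1}−z̄) = (4.8125) + (3.0625) + (3.0625) + (-2.1875) + (0.3125) + (0.5625) + (9.5625) = 19.1875
Denominator Σ(z_t−z̄)² = 41.5000
r_1 = 19.1875 / 41.5000 = 0.462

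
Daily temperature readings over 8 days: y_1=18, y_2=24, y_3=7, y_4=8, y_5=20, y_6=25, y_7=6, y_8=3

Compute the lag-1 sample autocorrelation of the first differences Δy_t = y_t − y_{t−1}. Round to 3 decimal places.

First differences Δy: 6, -17, 1, 12, 5, -19, -3
Mean of differences = -2.1429
Numerator Σ(Δy_t−Δȳ)(Δy_{t+1}−Δȳ) = -128.1633
Denominator Σ(Δy_t−Δȳ)² = 832.8571
r_1(Δy) = -128.1633 / 832.8571 = -0.154

-0.154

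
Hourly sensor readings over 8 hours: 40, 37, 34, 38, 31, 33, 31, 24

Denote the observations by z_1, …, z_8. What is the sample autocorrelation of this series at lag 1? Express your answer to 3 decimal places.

0.235

Mean z̄ = (40 + 37 + 34 + 38 + 31 + 33 + 31 + 24)/8 = 33.5000
Deviations from mean: 6.5000, 3.5000, 0.5000, 4.5000, -2.5000, -0.5000, -2.5000, -9.5000
Σ(z_t−z̄)(z_{t+1}−z̄) = (22.7500) + (1.7500) + (2.2500) + (-11.2500) + (1.2500) + (1.2500) + (23.7500) = 41.7500
Denominator Σ(z_t−z̄)² = 178.0000
r_1 = 41.7500 / 178.0000 = 0.235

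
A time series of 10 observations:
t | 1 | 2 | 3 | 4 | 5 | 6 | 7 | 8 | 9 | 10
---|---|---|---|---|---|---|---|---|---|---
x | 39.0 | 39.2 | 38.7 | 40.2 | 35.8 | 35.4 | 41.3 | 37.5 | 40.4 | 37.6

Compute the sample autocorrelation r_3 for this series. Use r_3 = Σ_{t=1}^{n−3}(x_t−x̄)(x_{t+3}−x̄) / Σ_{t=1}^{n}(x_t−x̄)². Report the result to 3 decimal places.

-0.077

Mean x̄ = (39.0 + 39.2 + 38.7 + 40.2 + 35.8 + 35.4 + 41.3 + 37.5 + 40.4 + 37.6)/10 = 38.5100
Σ(x_t−x̄)(x_{t+3}−x̄) = (0.8281) + (-1.8699) + (-0.5909) + (4.7151) + (2.7371) + (-5.8779) + (-2.5389) = -2.5973
Denominator Σ(x_t−x̄)² = 33.8290
r_3 = -2.5973 / 33.8290 = -0.077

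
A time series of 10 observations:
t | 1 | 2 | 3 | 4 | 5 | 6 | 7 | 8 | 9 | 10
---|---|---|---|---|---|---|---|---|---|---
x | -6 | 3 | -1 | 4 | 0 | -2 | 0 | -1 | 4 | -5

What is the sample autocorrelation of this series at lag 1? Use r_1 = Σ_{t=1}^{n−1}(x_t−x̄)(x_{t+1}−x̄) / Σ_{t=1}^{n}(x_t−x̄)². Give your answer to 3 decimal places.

Mean x̄ = (-6 + 3 − 1 + 4 + 0 − 2 + 0 − 1 + 4 − 5)/10 = -0.4000
Numerator Σ_{t=1}^{9}(x_t−x̄)(x_{t+1}−x̄) = -46.3600
Denominator Σ(x_t−x̄)² = 106.4000
r_1 = -46.3600 / 106.4000 = -0.436

-0.436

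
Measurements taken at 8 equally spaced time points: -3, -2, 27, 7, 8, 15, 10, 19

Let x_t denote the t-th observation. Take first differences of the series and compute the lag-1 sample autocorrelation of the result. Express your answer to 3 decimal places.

-0.520

First differences Δx: 1, 29, -20, 1, 7, -5, 9
Mean of differences = 3.1429
Numerator Σ(Δx_t−Δx̄)(Δx_{t+1}−Δx̄) = -691.5918
Denominator Σ(Δx_t−Δx̄)² = 1328.8571
r_1(Δx) = -691.5918 / 1328.8571 = -0.520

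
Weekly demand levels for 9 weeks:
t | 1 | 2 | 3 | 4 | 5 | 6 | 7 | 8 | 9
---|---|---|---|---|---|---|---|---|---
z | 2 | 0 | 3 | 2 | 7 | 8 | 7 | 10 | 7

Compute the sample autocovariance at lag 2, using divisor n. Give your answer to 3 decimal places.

Mean z̄ = (2 + 0 + 3 + 2 + 7 + 8 + 7 + 10 + 7)/9 = 5.1111
Σ_{t=1}^{7}(z_t−z̄)(z_{t+2}−z̄) = 30.7531
γ_2 = 30.7531 / 9 = 3.417

3.417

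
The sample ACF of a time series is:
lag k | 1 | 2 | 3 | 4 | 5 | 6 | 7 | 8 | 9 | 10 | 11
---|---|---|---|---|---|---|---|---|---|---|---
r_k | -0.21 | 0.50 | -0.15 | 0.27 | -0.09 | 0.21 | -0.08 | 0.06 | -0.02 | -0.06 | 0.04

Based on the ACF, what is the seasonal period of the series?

2

The largest autocorrelation is r_2 = 0.50, with weaker echoes at lags 4 (0.27) and 6 (0.21); the remaining lags stay at or below 0.06.
The dominant spike at lag 2 indicates a seasonal period of 2.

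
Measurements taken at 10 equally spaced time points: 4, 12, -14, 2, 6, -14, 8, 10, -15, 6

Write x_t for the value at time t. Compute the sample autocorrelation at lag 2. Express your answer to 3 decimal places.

-0.291

Mean x̄ = (4 + 12 − 14 + 2 + 6 − 14 + 8 + 10 − 15 + 6)/10 = 0.5000
Numerator Σ_{t=1}^{8}(x_t−x̄)(x_{t+2}−x̄) = -295.5000
Denominator Σ(x_t−x̄)² = 1014.5000
r_2 = -295.5000 / 1014.5000 = -0.291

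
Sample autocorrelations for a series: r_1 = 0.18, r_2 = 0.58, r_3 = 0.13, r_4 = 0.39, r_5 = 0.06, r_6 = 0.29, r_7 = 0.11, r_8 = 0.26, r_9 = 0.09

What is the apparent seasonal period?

2

The largest autocorrelation is r_2 = 0.58, with weaker echoes at lags 4 (0.39), 6 (0.29) and 8 (0.26); the remaining lags stay at or below 0.18.
The dominant spike at lag 2 indicates a seasonal period of 2.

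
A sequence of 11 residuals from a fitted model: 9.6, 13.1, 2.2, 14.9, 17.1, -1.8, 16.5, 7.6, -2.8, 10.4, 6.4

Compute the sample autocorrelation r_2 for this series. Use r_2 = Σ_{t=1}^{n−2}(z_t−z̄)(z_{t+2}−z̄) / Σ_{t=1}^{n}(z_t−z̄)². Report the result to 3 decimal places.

-0.182

Mean z̄ = (9.6 + 13.1 + 2.2 + 14.9 + 17.1 − 1.8 + 16.5 + 7.6 − 2.8 + 10.4 + 6.4)/11 = 8.4727
Numerator Σ_{t=1}^{9}(z_t−z̄)(z_{t+2}−z̄) = -88.0597
Denominator Σ(z_t−z̄)² = 483.5818
r_2 = -88.0597 / 483.5818 = -0.182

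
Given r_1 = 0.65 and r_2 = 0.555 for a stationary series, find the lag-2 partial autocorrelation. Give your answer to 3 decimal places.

φ_{22} = (r_2 − r_1²) / (1 − r_1²)
r_1² = (0.65)² = 0.4225
Numerator = 0.555 − 0.4225 = 0.1325; denominator = 1 − 0.4225 = 0.5775
φ_{22} = 0.1325 / 0.5775 = 0.229

0.229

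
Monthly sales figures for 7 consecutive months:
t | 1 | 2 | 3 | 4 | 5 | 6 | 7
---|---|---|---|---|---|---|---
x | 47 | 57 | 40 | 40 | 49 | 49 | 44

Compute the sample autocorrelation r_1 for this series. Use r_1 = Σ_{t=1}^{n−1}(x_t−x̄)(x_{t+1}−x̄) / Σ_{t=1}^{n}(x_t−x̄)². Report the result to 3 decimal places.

Mean x̄ = (47 + 57 + 40 + 40 + 49 + 49 + 44)/7 = 46.5714
Deviations from mean: 0.4286, 10.4286, -6.5714, -6.5714, 2.4286, 2.4286, -2.5714
Σ(x_t−x̄)(x_{t+1}−x̄) = (4.4694) + (-68.5306) + (43.1837) + (-15.9592) + (5.8980) + (-6.2449) = -37.1837
Denominator Σ(x_t−x̄)² = 213.7143
r_1 = -37.1837 / 213.7143 = -0.174

-0.174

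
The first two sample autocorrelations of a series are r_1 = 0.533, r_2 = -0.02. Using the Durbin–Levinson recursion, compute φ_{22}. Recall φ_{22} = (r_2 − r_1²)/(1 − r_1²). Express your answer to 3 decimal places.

φ_{22} = (r_2 − r_1²) / (1 − r_1²)
r_1² = (0.533)² = 0.284089
Numerator = -0.02 − 0.2841 = -0.3041; denominator = 1 − 0.2841 = 0.7159
φ_{22} = -0.3041 / 0.7159 = -0.425

-0.425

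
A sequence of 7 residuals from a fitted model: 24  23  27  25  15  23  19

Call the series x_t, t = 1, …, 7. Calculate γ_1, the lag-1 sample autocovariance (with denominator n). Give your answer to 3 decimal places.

Mean x̄ = (24 + 23 + 27 + 25 + 15 + 23 + 19)/7 = 22.2857
Deviations: 1.7143, 0.7143, 4.7143, 2.7143, -7.2857, 0.7143, -3.2857
Σ_{t=1}^{6}(x_t−x̄)(x_{t+1}−x̄) = -9.9388
γ_1 = -9.9388 / 7 = -1.420

-1.420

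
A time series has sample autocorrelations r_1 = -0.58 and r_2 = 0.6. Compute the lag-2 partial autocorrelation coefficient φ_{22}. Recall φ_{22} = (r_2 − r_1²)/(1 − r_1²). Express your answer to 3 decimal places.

φ_{22} = (r_2 − r_1²) / (1 − r_1²)
r_1² = (-0.58)² = 0.3364
Numerator = 0.6 − 0.3364 = 0.2636; denominator = 1 − 0.3364 = 0.6636
φ_{22} = 0.2636 / 0.6636 = 0.397

0.397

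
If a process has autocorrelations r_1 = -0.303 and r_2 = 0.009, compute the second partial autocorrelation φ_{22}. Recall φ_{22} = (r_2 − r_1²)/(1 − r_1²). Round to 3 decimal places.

-0.091

φ_{22} = (r_2 − r_1²) / (1 − r_1²)
r_1² = (-0.303)² = 0.091809
Numerator = 0.009 − 0.0918 = -0.0828; denominator = 1 − 0.0918 = 0.9082
φ_{22} = -0.0828 / 0.9082 = -0.091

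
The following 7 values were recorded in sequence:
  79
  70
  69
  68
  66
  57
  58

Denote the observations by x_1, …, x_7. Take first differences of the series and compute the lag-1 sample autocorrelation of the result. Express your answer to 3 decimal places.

-0.385

First differences Δx: -9, -1, -1, -2, -9, 1
Mean of differences = -3.5000
Numerator Σ(Δx_t−Δx̄)(Δx_{t+1}−Δx̄) = -36.7500
Denominator Σ(Δx_t−Δx̄)² = 95.5000
r_1(Δx) = -36.7500 / 95.5000 = -0.385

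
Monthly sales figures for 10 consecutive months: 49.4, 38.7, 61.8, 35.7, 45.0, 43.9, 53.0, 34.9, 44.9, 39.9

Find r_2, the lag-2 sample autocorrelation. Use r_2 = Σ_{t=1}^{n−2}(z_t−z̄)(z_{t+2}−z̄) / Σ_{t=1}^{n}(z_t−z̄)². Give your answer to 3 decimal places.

0.331

Mean z̄ = (49.4 + 38.7 + 61.8 + 35.7 + 45.0 + 43.9 + 53.0 + 34.9 + 44.9 + 39.9)/10 = 44.7200
Numerator Σ_{t=1}^{8}(z_t−z̄)(z_{t+2}−z̄) = 205.6072
Denominator Σ(z_t−z̄)² = 620.2360
r_2 = 205.6072 / 620.2360 = 0.331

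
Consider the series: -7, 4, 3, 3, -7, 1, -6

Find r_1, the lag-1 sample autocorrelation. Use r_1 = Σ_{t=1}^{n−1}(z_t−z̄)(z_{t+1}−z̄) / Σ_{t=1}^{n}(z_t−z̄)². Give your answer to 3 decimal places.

Mean z̄ = (-7 + 4 + 3 + 3 − 7 + 1 − 6)/7 = -1.2857
Deviations from mean: -5.7143, 5.2857, 4.2857, 4.2857, -5.7143, 2.2857, -4.7143
Σ(z_t−z̄)(z_{t+1}−z̄) = (-30.2041) + (22.6531) + (18.3673) + (-24.4898) + (-13.0612) + (-10.7755) = -37.5102
Denominator Σ(z_t−z̄)² = 157.4286
r_1 = -37.5102 / 157.4286 = -0.238

-0.238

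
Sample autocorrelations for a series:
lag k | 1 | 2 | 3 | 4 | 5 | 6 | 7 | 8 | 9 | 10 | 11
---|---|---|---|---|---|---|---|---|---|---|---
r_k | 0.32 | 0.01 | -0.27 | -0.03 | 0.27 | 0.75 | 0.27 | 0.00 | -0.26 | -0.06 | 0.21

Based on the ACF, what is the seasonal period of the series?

6

The largest autocorrelation is r_6 = 0.75; the remaining lags stay at or below 0.32. The elevated value at lag 1 (0.32), dropping to 0.01 at lag 2, reflects decaying short-term dependence rather than seasonality.
The dominant spike at lag 6 indicates a seasonal period of 6.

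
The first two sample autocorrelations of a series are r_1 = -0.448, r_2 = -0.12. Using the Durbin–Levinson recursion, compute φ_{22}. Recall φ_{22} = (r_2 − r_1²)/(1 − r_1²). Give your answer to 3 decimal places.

φ_{22} = (r_2 − r_1²) / (1 − r_1²)
r_1² = (-0.448)² = 0.200704
Numerator = -0.12 − 0.2007 = -0.3207; denominator = 1 − 0.2007 = 0.7993
φ_{22} = -0.3207 / 0.7993 = -0.401

-0.401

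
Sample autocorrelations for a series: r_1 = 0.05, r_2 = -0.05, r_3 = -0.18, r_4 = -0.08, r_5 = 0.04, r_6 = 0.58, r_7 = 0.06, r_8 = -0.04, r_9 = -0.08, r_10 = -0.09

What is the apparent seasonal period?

6

The largest autocorrelation is r_6 = 0.58; the remaining lags stay at or below 0.06.
The dominant spike at lag 6 indicates a seasonal period of 6.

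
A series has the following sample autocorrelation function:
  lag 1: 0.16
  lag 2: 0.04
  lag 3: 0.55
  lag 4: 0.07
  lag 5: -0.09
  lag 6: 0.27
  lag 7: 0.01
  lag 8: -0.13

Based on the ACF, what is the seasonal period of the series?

3

The largest autocorrelation is r_3 = 0.55, with a weaker echo at lag 6 (0.27); the remaining lags stay at or below 0.16.
The dominant spike at lag 3 indicates a seasonal period of 3.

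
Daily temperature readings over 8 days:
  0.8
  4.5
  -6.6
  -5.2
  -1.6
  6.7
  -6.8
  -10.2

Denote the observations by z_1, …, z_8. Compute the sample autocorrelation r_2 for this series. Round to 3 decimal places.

Mean z̄ = (0.8 + 4.5 − 6.6 − 5.2 − 1.6 + 6.7 − 6.8 − 10.2)/8 = -2.3000
Σ(z_t−z̄)(z_{t+2}−z̄) = (-13.3300) + (-19.7200) + (-3.0100) + (-26.1000) + (-3.1500) + (-71.1000) = -136.4100
Denominator Σ(z_t−z̄)² = 246.9000
r_2 = -136.4100 / 246.9000 = -0.552

-0.552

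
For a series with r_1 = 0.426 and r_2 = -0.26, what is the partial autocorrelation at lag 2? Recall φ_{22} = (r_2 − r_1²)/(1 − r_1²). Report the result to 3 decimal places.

φ_{22} = (r_2 − r_1²) / (1 − r_1²)
r_1² = (0.426)² = 0.181476
Numerator = -0.26 − 0.1815 = -0.4415; denominator = 1 − 0.1815 = 0.8185
φ_{22} = -0.4415 / 0.8185 = -0.539

-0.539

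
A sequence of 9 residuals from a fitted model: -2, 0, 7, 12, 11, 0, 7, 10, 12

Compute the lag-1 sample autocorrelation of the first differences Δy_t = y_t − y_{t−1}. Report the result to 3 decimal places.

-0.066

First differences Δy: 2, 7, 5, -1, -11, 7, 3, 2
Mean of differences = 1.7500
Numerator Σ(Δy_t−Δȳ)(Δy_{t+1}−Δȳ) = -15.5625
Denominator Σ(Δy_t−Δȳ)² = 237.5000
r_1(Δy) = -15.5625 / 237.5000 = -0.066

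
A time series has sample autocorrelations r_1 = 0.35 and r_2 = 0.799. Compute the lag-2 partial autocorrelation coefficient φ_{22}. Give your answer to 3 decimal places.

0.771

φ_{22} = (r_2 − r_1²) / (1 − r_1²)
r_1² = (0.35)² = 0.1225
Numerator = 0.799 − 0.1225 = 0.6765; denominator = 1 − 0.1225 = 0.8775
φ_{22} = 0.6765 / 0.8775 = 0.771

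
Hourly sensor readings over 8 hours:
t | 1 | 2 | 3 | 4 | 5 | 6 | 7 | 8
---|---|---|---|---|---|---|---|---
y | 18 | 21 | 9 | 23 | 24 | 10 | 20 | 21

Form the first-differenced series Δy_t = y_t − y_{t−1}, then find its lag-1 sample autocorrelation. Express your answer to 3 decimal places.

First differences Δy: 3, -12, 14, 1, -14, 10, 1
Mean of differences = 0.4286
Numerator Σ(Δy_t−Δȳ)(Δy_{t+1}−Δȳ) = -333.7551
Denominator Σ(Δy_t−Δȳ)² = 645.7143
r_1(Δy) = -333.7551 / 645.7143 = -0.517

-0.517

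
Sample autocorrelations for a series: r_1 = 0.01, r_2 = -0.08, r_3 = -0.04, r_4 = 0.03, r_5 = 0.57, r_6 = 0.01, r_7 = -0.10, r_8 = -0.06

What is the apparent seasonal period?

5

The largest autocorrelation is r_5 = 0.57; the remaining lags stay at or below 0.03.
The dominant spike at lag 5 indicates a seasonal period of 5.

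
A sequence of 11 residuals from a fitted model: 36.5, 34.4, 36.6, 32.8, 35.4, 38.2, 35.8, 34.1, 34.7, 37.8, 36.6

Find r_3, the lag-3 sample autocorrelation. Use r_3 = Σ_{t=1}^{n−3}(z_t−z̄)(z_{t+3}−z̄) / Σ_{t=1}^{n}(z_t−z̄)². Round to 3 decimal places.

Mean z̄ = (36.5 + 34.4 + 36.6 + 32.8 + 35.4 + 38.2 + 35.8 + 34.1 + 34.7 + 37.8 + 36.6)/11 = 35.7182
Numerator Σ_{t=1}^{8}(z_t−z̄)(z_{t+3}−z̄) = -3.1810
Denominator Σ(z_t−z̄)² = 26.6764
r_3 = -3.1810 / 26.6764 = -0.119

-0.119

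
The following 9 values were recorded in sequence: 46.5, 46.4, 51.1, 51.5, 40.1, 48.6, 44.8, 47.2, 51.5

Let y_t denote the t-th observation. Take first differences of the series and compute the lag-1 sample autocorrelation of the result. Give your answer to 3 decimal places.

-0.508

First differences Δy: -0.1, 4.7, 0.4, -11.4, 8.5, -3.8, 2.4, 4.3
Mean of differences = 0.6250
Numerator Σ(Δy_t−Δȳ)(Δy_{t+1}−Δȳ) = -132.0406
Denominator Σ(Δy_t−Δȳ)² = 260.0350
r_1(Δy) = -132.0406 / 260.0350 = -0.508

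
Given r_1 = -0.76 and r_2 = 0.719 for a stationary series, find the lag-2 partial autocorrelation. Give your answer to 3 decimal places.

0.335

φ_{22} = (r_2 − r_1²) / (1 − r_1²)
r_1² = (-0.76)² = 0.5776
Numerator = 0.719 − 0.5776 = 0.1414; denominator = 1 − 0.5776 = 0.4224
φ_{22} = 0.1414 / 0.4224 = 0.335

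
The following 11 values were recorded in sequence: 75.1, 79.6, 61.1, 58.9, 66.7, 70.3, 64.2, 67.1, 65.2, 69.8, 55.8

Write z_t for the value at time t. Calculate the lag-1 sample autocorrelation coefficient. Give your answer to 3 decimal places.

0.064

Mean z̄ = (75.1 + 79.6 + 61.1 + 58.9 + 66.7 + 70.3 + 64.2 + 67.1 + 65.2 + 69.8 + 55.8)/11 = 66.7091
Numerator Σ_{t=1}^{10}(z_t−z̄)(z_{t+1}−z̄) = 30.7363
Denominator Σ(z_t−z̄)² = 479.2091
r_1 = 30.7363 / 479.2091 = 0.064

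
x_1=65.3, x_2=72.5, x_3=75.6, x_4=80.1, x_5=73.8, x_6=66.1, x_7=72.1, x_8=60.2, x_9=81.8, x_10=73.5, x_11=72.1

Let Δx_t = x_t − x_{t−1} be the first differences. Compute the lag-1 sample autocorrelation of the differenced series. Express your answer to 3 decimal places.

First differences Δx: 7.2, 3.1, 4.5, -6.3, -7.7, 6.0, -11.9, 21.6, -8.3, -1.4
Mean of differences = 0.6800
Numerator Σ(Δx_t−Δx̄)(Δx_{t+1}−Δx̄) = -487.0124
Denominator Σ(Δx_t−Δx̄)² = 891.0760
r_1(Δx) = -487.0124 / 891.0760 = -0.547

-0.547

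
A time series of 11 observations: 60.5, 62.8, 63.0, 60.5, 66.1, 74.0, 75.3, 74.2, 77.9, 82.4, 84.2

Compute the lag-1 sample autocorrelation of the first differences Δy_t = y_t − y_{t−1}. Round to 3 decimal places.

0.086

First differences Δy: 2.3, 0.2, -2.5, 5.6, 7.9, 1.3, -1.1, 3.7, 4.5, 1.8
Mean of differences = 2.3700
Numerator Σ(Δy_t−Δȳ)(Δy_{t+1}−Δȳ) = 7.6511
Denominator Σ(Δy_t−Δȳ)² = 89.2610
r_1(Δy) = 7.6511 / 89.2610 = 0.086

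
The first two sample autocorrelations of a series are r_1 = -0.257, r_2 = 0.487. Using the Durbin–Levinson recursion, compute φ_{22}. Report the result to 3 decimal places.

φ_{22} = (r_2 − r_1²) / (1 − r_1²)
r_1² = (-0.257)² = 0.066049
Numerator = 0.487 − 0.0660 = 0.4210; denominator = 1 − 0.0660 = 0.9340
φ_{22} = 0.4210 / 0.9340 = 0.451

0.451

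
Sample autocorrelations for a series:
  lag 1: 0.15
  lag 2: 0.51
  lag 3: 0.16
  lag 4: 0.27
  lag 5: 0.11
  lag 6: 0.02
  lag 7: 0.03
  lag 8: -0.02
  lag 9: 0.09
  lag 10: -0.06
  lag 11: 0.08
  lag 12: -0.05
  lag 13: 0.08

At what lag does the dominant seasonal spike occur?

The largest autocorrelation is r_2 = 0.51, with a weaker echo at lag 4 (0.27); the remaining lags stay at or below 0.16.
The dominant spike at lag 2 indicates a seasonal period of 2.

2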